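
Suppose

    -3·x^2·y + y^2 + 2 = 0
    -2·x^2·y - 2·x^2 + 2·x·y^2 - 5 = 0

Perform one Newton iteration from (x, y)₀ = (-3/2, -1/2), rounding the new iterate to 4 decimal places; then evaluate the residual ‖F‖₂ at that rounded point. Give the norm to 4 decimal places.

At (-3/2, -1/2): F = (5.6250, -8.0000).
Jacobian J = [[-6·x·y, -3·x^2 + 2·y], [-4·x·y - 4·x + 2·y^2, -2·x^2 + 4·x·y]].
At the point, J = [[-4.5000, -7.7500], [3.5000, -1.5000]] (det J = 33.8750).
Solving J·Δ = −F gives Δ = (2.0793, -0.4815).
Then the next iterate is (x, y)₁ = (0.5793, -0.9815).
Re-evaluating at (0.5793, -0.9815): F = (3.951483, -3.896288), so ‖F‖₂ = 5.5493.

5.5493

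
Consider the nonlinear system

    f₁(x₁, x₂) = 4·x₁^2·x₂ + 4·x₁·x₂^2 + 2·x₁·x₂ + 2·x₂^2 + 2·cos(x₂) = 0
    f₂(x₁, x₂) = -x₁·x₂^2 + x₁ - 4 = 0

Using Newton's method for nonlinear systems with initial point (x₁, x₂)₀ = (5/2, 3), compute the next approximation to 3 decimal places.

At (5/2, 3): F = (196.02002, -24.000).
Jacobian J = [[8·x₁·x₂ + 4·x₂^2 + 2·x₂, 4·x₁^2 + 8·x₁·x₂ + 2·x₁ + 4·x₂ - 2·sin(x₂)], [-x₂^2 + 1, -2·x₁·x₂]].
At the point, J = [[102.000, 101.71776], [-8.000, -15.000]] (det J = -716.25792).
Solving J·Δ = −F gives Δ = (-0.697, -1.228).
Then the next iterate is (x₁, x₂)₁ = (1.803, 1.772).

(1.803, 1.772)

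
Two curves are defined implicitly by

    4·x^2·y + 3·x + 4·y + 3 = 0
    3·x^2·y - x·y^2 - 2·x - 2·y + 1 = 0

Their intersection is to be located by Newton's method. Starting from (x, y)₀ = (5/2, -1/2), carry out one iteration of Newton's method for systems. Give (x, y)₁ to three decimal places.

(0.473, -0.851)

At (5/2, -1/2): F = (-4.000, -13.000).
Jacobian J = [[8·x·y + 3, 4·x^2 + 4], [6·x·y - y^2 - 2, 3·x^2 - 2·x·y - 2]].
At the point, J = [[-7.000, 29.000], [-9.750, 19.250]] (det J = 148.000).
Solving J·Δ = −F gives Δ = (-2.027, -0.351).
Then the next iterate is (x, y)₁ = (0.473, -0.851).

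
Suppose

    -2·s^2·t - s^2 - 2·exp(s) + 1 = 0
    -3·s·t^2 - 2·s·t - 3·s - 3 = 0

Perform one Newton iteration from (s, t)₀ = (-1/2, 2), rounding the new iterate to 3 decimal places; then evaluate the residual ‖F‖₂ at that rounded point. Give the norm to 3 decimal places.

At (-1/2, 2): F = (-1.46306, 6.500).
Jacobian J = [[-4·s·t - 2·s - 2·exp(s), -2·s^2], [-3·t^2 - 2·t - 3, -6·s·t - 2·s]].
At the point, J = [[3.78694, -0.500], [-19.000, 7.000]] (det J = 17.00857).
Solving J·Δ = −F gives Δ = (0.411, 0.187).
Then the next iterate is (s, t)₁ = (-0.089, 2.187).
Re-evaluating at (-0.089, 2.187): F = (-0.87226, -1.06666), so ‖F‖₂ = 1.378.

1.378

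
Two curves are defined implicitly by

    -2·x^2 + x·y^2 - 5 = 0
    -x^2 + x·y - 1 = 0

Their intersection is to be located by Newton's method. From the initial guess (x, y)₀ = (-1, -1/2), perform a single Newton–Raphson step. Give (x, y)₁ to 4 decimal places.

At (-1, -1/2): F = (-7.2500, -1.5000).
Jacobian J = [[-4·x + y^2, 2·x·y], [-2·x + y, x]].
At the point, J = [[4.2500, 1.0000], [1.5000, -1.0000]] (det J = -5.7500).
Solving J·Δ = −F gives Δ = (1.5217, 0.7826).
Then the next iterate is (x, y)₁ = (0.5217, 0.2826).

(0.5217, 0.2826)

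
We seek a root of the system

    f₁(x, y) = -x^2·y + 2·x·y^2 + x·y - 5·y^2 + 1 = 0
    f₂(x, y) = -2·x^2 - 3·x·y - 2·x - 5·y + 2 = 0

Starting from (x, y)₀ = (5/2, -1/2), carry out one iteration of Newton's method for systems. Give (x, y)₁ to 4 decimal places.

(1.5000, -0.4000)

At (5/2, -1/2): F = (2.8750, -9.2500).
Jacobian J = [[-2·x·y + 2·y^2 + y, -x^2 + 4·x·y + x - 10·y], [-4·x - 3·y - 2, -3·x - 5]].
At the point, J = [[2.5000, -3.7500], [-10.5000, -12.5000]] (det J = -70.6250).
Solving J·Δ = −F gives Δ = (-1.0000, 0.1000).
Then the next iterate is (x, y)₁ = (1.5000, -0.4000).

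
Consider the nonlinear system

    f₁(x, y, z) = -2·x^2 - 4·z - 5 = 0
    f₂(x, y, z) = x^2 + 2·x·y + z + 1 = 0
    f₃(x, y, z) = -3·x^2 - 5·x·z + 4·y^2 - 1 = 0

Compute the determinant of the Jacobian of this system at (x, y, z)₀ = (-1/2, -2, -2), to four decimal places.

-345.0000

J = [[-4·x, 0, -4], [2·x + 2·y, 2·x, 1], [-6·x - 5·z, 8·y, -5·x]].
At the point, J = [[2.0000, 0.0000, -4.0000], [-5.0000, -1.0000, 1.0000], [13.0000, -16.0000, 2.5000]].
det J = -345.0000.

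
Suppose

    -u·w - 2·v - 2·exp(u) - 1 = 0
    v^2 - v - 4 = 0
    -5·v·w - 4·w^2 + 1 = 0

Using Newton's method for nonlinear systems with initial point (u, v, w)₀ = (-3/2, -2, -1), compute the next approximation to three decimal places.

(-3.614, -1.600, -0.389)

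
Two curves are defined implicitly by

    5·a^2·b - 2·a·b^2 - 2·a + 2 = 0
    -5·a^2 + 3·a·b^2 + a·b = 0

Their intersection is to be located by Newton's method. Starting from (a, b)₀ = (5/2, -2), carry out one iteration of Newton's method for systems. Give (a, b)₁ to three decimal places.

(1.395, -1.625)

At (5/2, -2): F = (-85.500, -6.250).
Jacobian J = [[10·a·b - 2·b^2 - 2, 5·a^2 - 4·a·b], [-10·a + 3·b^2 + b, 6·a·b + a]].
At the point, J = [[-60.000, 51.250], [-15.000, -27.500]] (det J = 2418.750).
Solving J·Δ = −F gives Δ = (-1.105, 0.375).
Then the next iterate is (a, b)₁ = (1.395, -1.625).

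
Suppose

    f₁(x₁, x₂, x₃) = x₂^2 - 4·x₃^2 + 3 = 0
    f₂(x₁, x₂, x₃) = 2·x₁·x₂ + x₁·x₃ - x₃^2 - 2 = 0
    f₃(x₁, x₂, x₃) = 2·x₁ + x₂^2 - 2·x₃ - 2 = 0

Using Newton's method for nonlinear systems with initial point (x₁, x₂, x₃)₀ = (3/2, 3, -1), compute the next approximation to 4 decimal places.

At (3/2, 3, -1): F = (8.0000, 4.5000, 12.0000).
Jacobian J = [[0, 2·x₂, -8·x₃], [2·x₂ + x₃, 2·x₁, x₁ - 2·x₃], [2, 2·x₂, -2]].
At the point, J = [[0.0000, 6.0000, 8.0000], [5.0000, 3.0000, 3.5000], [2.0000, 6.0000, -2.0000]] (det J = 294.0000).
Solving J·Δ = −F gives Δ = (-0.0612, -1.8503, 0.3878).
Then the next iterate is (x₁, x₂, x₃)₁ = (1.4388, 1.1497, -0.6122).

(1.4388, 1.1497, -0.6122)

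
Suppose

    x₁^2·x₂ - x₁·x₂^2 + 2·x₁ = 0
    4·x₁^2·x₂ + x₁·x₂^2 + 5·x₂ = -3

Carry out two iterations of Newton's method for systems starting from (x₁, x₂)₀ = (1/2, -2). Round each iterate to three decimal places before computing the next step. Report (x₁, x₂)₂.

(0.774, 0.858)

At (1/2, -2): F = (-1.500, -7.000).
Jacobian J = [[2·x₁·x₂ - x₂^2 + 2, x₁^2 - 2·x₁·x₂], [8·x₁·x₂ + x₂^2, 4·x₁^2 + 2·x₁·x₂ + 5]].
At the point, J = [[-4.000, 2.250], [-4.000, 4.000]] (det J = -7.000).
Solving J·Δ = −F gives Δ = (1.393, 3.143).
Then the next iterate is (x₁, x₂)₁ = (1.893, 1.143).
Round to (1.893, 1.143) and repeat: F = (5.40877, 27.57164), J = [[5.02095, -0.74395], [18.61604, 23.66119]].
Δ = (-1.119, -0.285), so (x₁, x₂)₂ = (0.774, 0.858).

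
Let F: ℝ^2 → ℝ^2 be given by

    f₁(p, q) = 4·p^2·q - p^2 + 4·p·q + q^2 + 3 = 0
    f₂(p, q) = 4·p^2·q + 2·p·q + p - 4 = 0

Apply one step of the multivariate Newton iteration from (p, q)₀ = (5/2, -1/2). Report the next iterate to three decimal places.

At (5/2, -1/2): F = (-20.500, -16.500).
Jacobian J = [[8·p·q - 2·p + 4·q, 4·p^2 + 4·p + 2·q], [8·p·q + 2·q + 1, 4·p^2 + 2·p]].
At the point, J = [[-17.000, 34.000], [-10.000, 30.000]] (det J = -170.000).
Solving J·Δ = −F gives Δ = (-0.318, 0.444).
Then the next iterate is (p, q)₁ = (2.182, -0.056).

(2.182, -0.056)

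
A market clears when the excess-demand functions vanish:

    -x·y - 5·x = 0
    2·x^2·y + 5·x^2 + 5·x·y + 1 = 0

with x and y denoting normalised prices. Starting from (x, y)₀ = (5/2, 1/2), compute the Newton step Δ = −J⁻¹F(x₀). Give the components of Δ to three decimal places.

(-4.122, 3.569)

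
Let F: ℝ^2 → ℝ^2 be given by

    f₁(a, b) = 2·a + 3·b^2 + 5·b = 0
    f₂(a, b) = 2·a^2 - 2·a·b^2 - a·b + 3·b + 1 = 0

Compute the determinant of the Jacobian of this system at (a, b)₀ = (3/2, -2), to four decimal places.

J = [[2, 6·b + 5], [4·a - 2·b^2 - b, -4·a·b - a + 3]].
At the point, J = [[2.0000, -7.0000], [0.0000, 13.5000]].
det J = 27.0000.

27.0000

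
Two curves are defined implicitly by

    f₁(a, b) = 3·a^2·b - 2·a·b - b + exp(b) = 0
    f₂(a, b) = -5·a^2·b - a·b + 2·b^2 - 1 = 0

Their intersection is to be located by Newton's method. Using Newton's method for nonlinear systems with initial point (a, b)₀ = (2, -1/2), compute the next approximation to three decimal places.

(2.260, 0.051)

At (2, -1/2): F = (-2.89347, 10.500).
Jacobian J = [[6·a·b - 2·b, 3·a^2 - 2·a + exp(b) - 1], [-10·a·b - b, -5·a^2 - a + 4·b]].
At the point, J = [[-5.000, 7.60653], [10.500, -24.000]] (det J = 40.13143).
Solving J·Δ = −F gives Δ = (0.260, 0.551).
Then the next iterate is (a, b)₁ = (2.260, 0.051).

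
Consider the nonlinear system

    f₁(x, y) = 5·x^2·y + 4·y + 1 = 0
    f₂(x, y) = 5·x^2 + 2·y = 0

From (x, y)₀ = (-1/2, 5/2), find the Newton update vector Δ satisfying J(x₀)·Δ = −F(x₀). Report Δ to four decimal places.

At (-1/2, 5/2): F = (14.1250, 6.2500).
Jacobian J = [[10·x·y, 5·x^2 + 4], [10·x, 2]].
At the point, J = [[-12.5000, 5.2500], [-5.0000, 2.0000]] (det J = 1.2500).
Solving J·Δ = −F gives Δ = (3.6500, 6.0000).

(3.6500, 6.0000)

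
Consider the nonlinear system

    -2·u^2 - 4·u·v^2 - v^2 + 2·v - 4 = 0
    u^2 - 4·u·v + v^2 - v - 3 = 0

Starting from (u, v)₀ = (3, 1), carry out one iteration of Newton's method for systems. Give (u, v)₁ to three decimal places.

At (3, 1): F = (-33.000, -6.000).
Jacobian J = [[-4·u - 4·v^2, -8·u·v - 2·v + 2], [2·u - 4·v, -4·u + 2·v - 1]].
At the point, J = [[-16.000, -24.000], [2.000, -11.000]] (det J = 224.000).
Solving J·Δ = −F gives Δ = (-0.978, -0.723).
Then the next iterate is (u, v)₁ = (2.022, 0.277).

(2.022, 0.277)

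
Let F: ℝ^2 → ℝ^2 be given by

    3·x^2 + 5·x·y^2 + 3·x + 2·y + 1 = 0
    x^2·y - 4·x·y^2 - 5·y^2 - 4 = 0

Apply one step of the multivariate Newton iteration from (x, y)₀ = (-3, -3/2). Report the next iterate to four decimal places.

(-9.5611, -1.6458)

At (-3, -3/2): F = (-17.7500, -1.7500).
Jacobian J = [[6·x + 5·y^2 + 3, 10·x·y + 2], [2·x·y - 4·y^2, x^2 - 8·x·y - 10·y]].
At the point, J = [[-3.7500, 47.0000], [0.0000, -12.0000]] (det J = 45.0000).
Solving J·Δ = −F gives Δ = (-6.5611, -0.1458).
Then the next iterate is (x, y)₁ = (-9.5611, -1.6458).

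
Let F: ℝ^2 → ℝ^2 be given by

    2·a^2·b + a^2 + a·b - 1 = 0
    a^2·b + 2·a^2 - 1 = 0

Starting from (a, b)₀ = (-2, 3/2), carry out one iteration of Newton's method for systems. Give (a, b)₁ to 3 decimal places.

(-0.846, 2.288)

At (-2, 3/2): F = (12.000, 13.000).
Jacobian J = [[4·a·b + 2·a + b, 2·a^2 + a], [2·a·b + 4·a, a^2]].
At the point, J = [[-14.500, 6.000], [-14.000, 4.000]] (det J = 26.000).
Solving J·Δ = −F gives Δ = (1.154, 0.788).
Then the next iterate is (a, b)₁ = (-0.846, 2.288).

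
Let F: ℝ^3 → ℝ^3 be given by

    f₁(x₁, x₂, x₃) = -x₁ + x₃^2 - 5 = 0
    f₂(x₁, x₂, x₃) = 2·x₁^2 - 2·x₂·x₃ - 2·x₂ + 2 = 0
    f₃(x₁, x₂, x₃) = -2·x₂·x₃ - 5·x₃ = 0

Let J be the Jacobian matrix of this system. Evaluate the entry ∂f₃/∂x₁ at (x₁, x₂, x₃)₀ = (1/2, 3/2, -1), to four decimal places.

0.0000

∂f₃/∂x₁ = 0.
At (1/2, 3/2, -1) this is 0.0000.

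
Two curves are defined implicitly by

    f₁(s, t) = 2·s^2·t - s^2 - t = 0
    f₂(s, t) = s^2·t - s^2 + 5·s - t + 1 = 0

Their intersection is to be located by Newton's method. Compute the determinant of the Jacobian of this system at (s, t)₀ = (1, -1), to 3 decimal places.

-1.000

J = [[4·s·t - 2·s, 2·s^2 - 1], [2·s·t - 2·s + 5, s^2 - 1]].
At the point, J = [[-6.000, 1.000], [1.000, 0.000]].
det J = -1.000.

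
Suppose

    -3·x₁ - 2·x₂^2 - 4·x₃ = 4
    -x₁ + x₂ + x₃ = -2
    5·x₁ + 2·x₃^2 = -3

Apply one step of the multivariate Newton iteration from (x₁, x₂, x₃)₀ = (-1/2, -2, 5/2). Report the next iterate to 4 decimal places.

(2.1273, 0.2409, -0.1136)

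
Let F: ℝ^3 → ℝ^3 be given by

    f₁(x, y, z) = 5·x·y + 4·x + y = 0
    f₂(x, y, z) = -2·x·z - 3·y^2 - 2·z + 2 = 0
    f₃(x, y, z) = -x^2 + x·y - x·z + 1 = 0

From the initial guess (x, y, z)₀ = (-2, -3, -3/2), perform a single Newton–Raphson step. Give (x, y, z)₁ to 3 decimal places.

(-1.406, -1.615, -0.857)

At (-2, -3, -3/2): F = (19.000, -28.000, 0.000).
Jacobian J = [[5·y + 4, 5·x + 1, 0], [-2·z, -6·y, -2·x - 2], [-2·x + y - z, x, -x]].
At the point, J = [[-11.000, -9.000, 0.000], [3.000, 18.000, 2.000], [2.500, -2.000, 2.000]] (det J = -431.000).
Solving J·Δ = −F gives Δ = (0.594, 1.385, 0.643).
Then the next iterate is (x, y, z)₁ = (-1.406, -1.615, -0.857).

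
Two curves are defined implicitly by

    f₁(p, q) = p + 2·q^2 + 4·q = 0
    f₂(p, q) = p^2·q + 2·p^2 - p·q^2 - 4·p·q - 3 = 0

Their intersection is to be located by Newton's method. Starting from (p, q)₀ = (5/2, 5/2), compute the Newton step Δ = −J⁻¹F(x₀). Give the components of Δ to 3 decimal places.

At (5/2, 5/2): F = (25.000, -15.500).
Jacobian J = [[1, 4·q + 4], [2·p·q + 4·p - q^2 - 4·q, p^2 - 2·p·q - 4·p]].
At the point, J = [[1.000, 14.000], [6.250, -16.250]] (det J = -103.750).
Solving J·Δ = −F gives Δ = (-1.824, -1.655).

(-1.824, -1.655)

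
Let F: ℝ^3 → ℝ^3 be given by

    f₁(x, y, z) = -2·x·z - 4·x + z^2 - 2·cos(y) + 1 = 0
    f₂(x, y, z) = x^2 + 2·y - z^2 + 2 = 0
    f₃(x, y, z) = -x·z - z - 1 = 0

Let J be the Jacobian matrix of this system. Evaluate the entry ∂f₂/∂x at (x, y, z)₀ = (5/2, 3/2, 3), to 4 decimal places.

5.0000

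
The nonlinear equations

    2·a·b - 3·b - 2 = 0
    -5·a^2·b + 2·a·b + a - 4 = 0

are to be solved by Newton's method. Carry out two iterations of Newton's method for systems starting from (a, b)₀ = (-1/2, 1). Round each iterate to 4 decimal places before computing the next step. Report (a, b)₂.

(8.4770, -2.0938)

At (-1/2, 1): F = (-6.0000, -6.7500).
Jacobian J = [[2·b, 2·a - 3], [-10·a·b + 2·b + 1, -5·a^2 + 2·a]].
At the point, J = [[2.0000, -4.0000], [8.0000, -2.2500]] (det J = 27.5000).
Solving J·Δ = −F gives Δ = (0.4909, -1.2545).
Then the next iterate is (a, b)₁ = (-0.0091, -0.2545).
Round to (-0.0091, -0.2545) and repeat: F = (-1.231868, -4.004363), J = [[-0.5090, -3.0182], [0.467840, -0.018614]].
Δ = (8.4861, -1.8393), so (a, b)₂ = (8.4770, -2.0938).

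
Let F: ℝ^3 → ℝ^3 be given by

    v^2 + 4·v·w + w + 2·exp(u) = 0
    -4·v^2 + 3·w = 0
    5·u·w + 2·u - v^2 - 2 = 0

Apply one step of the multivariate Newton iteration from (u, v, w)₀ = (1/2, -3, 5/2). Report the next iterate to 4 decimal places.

(0.3811, -1.6946, 1.5570)

At (1/2, -3, 5/2): F = (-15.202557, -28.5000, -3.7500).
Jacobian J = [[2·exp(u), 2·v + 4·w, 4·v + 1], [0, -8·v, 3], [5·w + 2, -2·v, 5·u]].
At the point, J = [[3.297443, 4.0000, -11.0000], [0.0000, 24.0000, 3.0000], [14.5000, 6.0000, 2.5000]] (det J = 4140.492587).
Solving J·Δ = −F gives Δ = (-0.1189, 1.3054, -0.9430).
Then the next iterate is (u, v, w)₁ = (0.3811, -1.6946, 1.5570).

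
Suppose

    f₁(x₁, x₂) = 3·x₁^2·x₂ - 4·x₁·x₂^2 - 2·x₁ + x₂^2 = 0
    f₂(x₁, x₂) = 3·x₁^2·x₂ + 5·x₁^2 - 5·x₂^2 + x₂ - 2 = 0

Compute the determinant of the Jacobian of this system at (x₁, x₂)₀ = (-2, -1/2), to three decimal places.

J = [[6·x₁·x₂ - 4·x₂^2 - 2, 3·x₁^2 - 8·x₁·x₂ + 2·x₂], [6·x₁·x₂ + 10·x₁, 3·x₁^2 - 10·x₂ + 1]].
At the point, J = [[3.000, 3.000], [-14.000, 18.000]].
det J = 96.000.

96.000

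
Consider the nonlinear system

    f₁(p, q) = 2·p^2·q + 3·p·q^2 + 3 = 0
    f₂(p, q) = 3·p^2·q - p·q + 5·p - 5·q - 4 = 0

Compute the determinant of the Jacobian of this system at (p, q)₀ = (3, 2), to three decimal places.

-1422.000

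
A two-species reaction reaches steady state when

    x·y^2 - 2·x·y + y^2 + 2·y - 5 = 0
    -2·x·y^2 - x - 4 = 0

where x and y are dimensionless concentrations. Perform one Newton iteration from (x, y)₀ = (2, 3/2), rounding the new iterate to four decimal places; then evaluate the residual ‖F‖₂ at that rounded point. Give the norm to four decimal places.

At (2, 3/2): F = (-1.2500, -15.0000).
Jacobian J = [[y^2 - 2·y, 2·x·y - 2·x + 2·y + 2], [-2·y^2 - 1, -4·x·y]].
At the point, J = [[-0.7500, 7.0000], [-5.5000, -12.0000]] (det J = 47.5000).
Solving J·Δ = −F gives Δ = (-2.5263, -0.0921).
Then the next iterate is (x, y)₁ = (-0.5263, 1.4079).
Re-evaluating at (-0.5263, 1.4079): F = (0.236715, -1.387255), so ‖F‖₂ = 1.4073.

1.4073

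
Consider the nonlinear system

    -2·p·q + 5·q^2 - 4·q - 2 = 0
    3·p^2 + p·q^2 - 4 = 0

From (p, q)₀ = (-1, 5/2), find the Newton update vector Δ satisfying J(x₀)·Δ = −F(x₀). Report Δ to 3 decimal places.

(-2.364, -1.568)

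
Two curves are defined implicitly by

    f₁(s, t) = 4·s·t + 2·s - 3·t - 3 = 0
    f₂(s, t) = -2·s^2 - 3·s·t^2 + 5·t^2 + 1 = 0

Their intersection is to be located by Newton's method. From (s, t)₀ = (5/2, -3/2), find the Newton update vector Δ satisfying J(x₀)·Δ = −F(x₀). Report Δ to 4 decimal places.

(-0.6433, 0.8467)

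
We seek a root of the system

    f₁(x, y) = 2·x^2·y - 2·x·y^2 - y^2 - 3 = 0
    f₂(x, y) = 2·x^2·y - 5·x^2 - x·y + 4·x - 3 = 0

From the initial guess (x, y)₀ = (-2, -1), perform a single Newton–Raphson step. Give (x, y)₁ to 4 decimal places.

(-1.6667, 2.0000)

At (-2, -1): F = (-8.0000, -41.0000).
Jacobian J = [[4·x·y - 2·y^2, 2·x^2 - 4·x·y - 2·y], [4·x·y - 10·x - y + 4, 2·x^2 - x]].
At the point, J = [[6.0000, 2.0000], [33.0000, 10.0000]] (det J = -6.0000).
Solving J·Δ = −F gives Δ = (0.3333, 3.0000).
Then the next iterate is (x, y)₁ = (-1.6667, 2.0000).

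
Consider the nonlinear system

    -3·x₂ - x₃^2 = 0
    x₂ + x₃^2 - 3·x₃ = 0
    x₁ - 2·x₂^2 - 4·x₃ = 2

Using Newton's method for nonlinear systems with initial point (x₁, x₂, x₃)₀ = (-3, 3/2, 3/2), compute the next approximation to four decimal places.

At (-3, 3/2, 3/2): F = (-6.7500, -0.7500, -15.5000).
Jacobian J = [[0, -3, -2·x₃], [0, 1, 2·x₃ - 3], [1, -4·x₂, -4]].
At the point, J = [[0.0000, -3.0000, -3.0000], [0.0000, 1.0000, 0.0000], [1.0000, -6.0000, -4.0000]] (det J = 3.0000).
Solving J·Δ = −F gives Δ = (8.0000, 0.7500, -3.0000).
Then the next iterate is (x₁, x₂, x₃)₁ = (5.0000, 2.2500, -1.5000).

(5.0000, 2.2500, -1.5000)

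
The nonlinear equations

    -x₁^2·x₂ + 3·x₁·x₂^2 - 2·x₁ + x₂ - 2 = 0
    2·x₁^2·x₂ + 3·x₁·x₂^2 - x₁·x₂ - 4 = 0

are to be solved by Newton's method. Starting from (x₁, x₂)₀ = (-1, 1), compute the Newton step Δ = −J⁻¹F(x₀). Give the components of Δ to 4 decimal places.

(-0.7143, -0.8571)

At (-1, 1): F = (-3.0000, -4.0000).
Jacobian J = [[-2·x₁·x₂ + 3·x₂^2 - 2, -x₁^2 + 6·x₁·x₂ + 1], [4·x₁·x₂ + 3·x₂^2 - x₂, 2·x₁^2 + 6·x₁·x₂ - x₁]].
At the point, J = [[3.0000, -6.0000], [-2.0000, -3.0000]] (det J = -21.0000).
Solving J·Δ = −F gives Δ = (-0.7143, -0.8571).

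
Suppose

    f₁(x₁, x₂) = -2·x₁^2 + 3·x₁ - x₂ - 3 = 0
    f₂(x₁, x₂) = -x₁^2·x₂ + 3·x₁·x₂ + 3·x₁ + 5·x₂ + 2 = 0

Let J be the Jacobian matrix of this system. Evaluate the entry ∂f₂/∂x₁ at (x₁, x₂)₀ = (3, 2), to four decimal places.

-3.0000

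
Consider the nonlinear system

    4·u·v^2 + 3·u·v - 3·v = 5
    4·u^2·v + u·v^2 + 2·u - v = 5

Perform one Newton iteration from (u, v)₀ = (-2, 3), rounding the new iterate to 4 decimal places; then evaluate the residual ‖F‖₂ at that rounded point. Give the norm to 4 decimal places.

30.6498

At (-2, 3): F = (-104.0000, 18.0000).
Jacobian J = [[4·v^2 + 3·v, 8·u·v + 3·u - 3], [8·u·v + v^2 + 2, 4·u^2 + 2·u·v - 1]].
At the point, J = [[45.0000, -57.0000], [-37.0000, 3.0000]] (det J = -1974.0000).
Solving J·Δ = −F gives Δ = (0.3617, -1.5390).
Then the next iterate is (u, v)₁ = (-1.6383, 1.4610).
Re-evaluating at (-1.6383, 1.4610): F = (-30.551612, 2.450867), so ‖F‖₂ = 30.6498.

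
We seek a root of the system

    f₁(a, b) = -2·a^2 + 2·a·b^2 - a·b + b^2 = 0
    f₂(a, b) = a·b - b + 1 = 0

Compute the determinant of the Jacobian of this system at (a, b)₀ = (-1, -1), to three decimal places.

-11.000

J = [[-4·a + 2·b^2 - b, 4·a·b - a + 2·b], [b, a - 1]].
At the point, J = [[7.000, 3.000], [-1.000, -2.000]].
det J = -11.000.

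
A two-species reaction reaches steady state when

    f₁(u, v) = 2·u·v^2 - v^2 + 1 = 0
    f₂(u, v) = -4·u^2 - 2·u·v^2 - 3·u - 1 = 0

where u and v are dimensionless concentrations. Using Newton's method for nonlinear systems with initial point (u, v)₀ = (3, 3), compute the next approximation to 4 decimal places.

At (3, 3): F = (46.0000, -100.0000).
Jacobian J = [[2·v^2, 4·u·v - 2·v], [-8·u - 2·v^2 - 3, -4·u·v]].
At the point, J = [[18.0000, 30.0000], [-45.0000, -36.0000]] (det J = 702.0000).
Solving J·Δ = −F gives Δ = (-1.9145, -0.3846).
Then the next iterate is (u, v)₁ = (1.0855, 2.6154).

(1.0855, 2.6154)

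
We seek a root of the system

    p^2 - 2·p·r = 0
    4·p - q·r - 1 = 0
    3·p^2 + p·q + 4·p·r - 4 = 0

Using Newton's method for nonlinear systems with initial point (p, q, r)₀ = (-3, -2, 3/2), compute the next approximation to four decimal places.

At (-3, -2, 3/2): F = (18.0000, -10.0000, 11.0000).
Jacobian J = [[2·p - 2·r, 0, -2·p], [4, -r, -q], [6·p + q + 4·r, p, 4·p]].
At the point, J = [[-9.0000, 0.0000, 6.0000], [4.0000, -1.5000, 2.0000], [-14.0000, -3.0000, -12.0000]] (det J = -414.0000).
Solving J·Δ = −F gives Δ = (1.7174, -2.6522, -0.4239).
Then the next iterate is (p, q, r)₁ = (-1.2826, -4.6522, 1.0761).

(-1.2826, -4.6522, 1.0761)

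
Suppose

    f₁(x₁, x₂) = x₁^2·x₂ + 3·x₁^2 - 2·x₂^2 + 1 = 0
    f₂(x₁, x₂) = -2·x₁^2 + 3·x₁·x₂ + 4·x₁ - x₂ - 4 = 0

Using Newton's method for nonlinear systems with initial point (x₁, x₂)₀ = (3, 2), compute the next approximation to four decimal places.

At (3, 2): F = (38.0000, 6.0000).
Jacobian J = [[2·x₁·x₂ + 6·x₁, x₁^2 - 4·x₂], [-4·x₁ + 3·x₂ + 4, 3·x₁ - 1]].
At the point, J = [[30.0000, 1.0000], [-2.0000, 8.0000]] (det J = 242.0000).
Solving J·Δ = −F gives Δ = (-1.2314, -1.0579).
Then the next iterate is (x₁, x₂)₁ = (1.7686, 0.9421).

(1.7686, 0.9421)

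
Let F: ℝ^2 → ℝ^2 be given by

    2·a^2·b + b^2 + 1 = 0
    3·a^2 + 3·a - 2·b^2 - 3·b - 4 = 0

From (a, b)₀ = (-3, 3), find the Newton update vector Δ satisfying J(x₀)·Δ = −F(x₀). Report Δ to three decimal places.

At (-3, 3): F = (64.000, -13.000).
Jacobian J = [[4·a·b, 2·a^2 + 2·b], [6·a + 3, -4·b - 3]].
At the point, J = [[-36.000, 24.000], [-15.000, -15.000]] (det J = 900.000).
Solving J·Δ = −F gives Δ = (0.720, -1.587).

(0.720, -1.587)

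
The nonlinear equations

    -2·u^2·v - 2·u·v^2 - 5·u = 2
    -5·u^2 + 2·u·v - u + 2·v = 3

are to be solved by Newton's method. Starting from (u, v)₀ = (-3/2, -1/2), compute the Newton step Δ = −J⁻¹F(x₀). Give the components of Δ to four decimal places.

At (-3/2, -1/2): F = (8.5000, -12.2500).
Jacobian J = [[-4·u·v - 2·v^2 - 5, -2·u^2 - 4·u·v], [-10·u + 2·v - 1, 2·u + 2]].
At the point, J = [[-8.5000, -7.5000], [13.0000, -1.0000]] (det J = 106.0000).
Solving J·Δ = −F gives Δ = (0.9469, 0.0601).

(0.9469, 0.0601)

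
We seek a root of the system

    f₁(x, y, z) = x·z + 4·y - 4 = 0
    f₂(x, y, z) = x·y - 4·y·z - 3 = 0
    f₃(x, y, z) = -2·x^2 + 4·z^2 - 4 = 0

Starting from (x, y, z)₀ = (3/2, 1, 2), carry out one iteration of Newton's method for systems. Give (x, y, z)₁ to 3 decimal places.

(2.562, -0.255, 1.930)

At (3/2, 1, 2): F = (3.000, -9.500, 7.500).
Jacobian J = [[z, 4, x], [y, x - 4·z, -4·y], [-4·x, 0, 8·z]].
At the point, J = [[2.000, 4.000, 1.500], [1.000, -6.500, -4.000], [-6.000, 0.000, 16.000]] (det J = -234.500).
Solving J·Δ = −F gives Δ = (1.062, -1.255, -0.070).
Then the next iterate is (x, y, z)₁ = (2.562, -0.255, 1.930).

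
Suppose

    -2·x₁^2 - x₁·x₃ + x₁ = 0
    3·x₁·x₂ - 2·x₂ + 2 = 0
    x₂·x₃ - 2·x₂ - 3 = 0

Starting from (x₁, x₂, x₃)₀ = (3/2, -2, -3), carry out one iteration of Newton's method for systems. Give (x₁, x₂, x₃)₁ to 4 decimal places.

(1.3929, -1.0571, -1.8571)

At (3/2, -2, -3): F = (1.5000, -3.0000, 7.0000).
Jacobian J = [[-4·x₁ - x₃ + 1, 0, -x₁], [3·x₂, 3·x₁ - 2, 0], [0, x₃ - 2, x₂]].
At the point, J = [[-2.0000, 0.0000, -1.5000], [-6.0000, 2.5000, 0.0000], [0.0000, -5.0000, -2.0000]] (det J = -35.0000).
Solving J·Δ = −F gives Δ = (-0.1071, 0.9429, 1.1429).
Then the next iterate is (x₁, x₂, x₃)₁ = (1.3929, -1.0571, -1.8571).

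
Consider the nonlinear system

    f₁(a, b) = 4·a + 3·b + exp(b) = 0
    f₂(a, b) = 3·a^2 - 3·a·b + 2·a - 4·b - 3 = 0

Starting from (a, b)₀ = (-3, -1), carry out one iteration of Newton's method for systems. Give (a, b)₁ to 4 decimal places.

At (-3, -1): F = (-14.632121, 13.0000).
Jacobian J = [[4, exp(b) + 3], [6·a - 3·b + 2, -3·a - 4]].
At the point, J = [[4.0000, 3.367879], [-13.0000, 5.0000]] (det J = 63.782433).
Solving J·Δ = −F gives Δ = (1.8335, 2.1670).
Then the next iterate is (a, b)₁ = (-1.1665, 1.1670).

(-1.1665, 1.1670)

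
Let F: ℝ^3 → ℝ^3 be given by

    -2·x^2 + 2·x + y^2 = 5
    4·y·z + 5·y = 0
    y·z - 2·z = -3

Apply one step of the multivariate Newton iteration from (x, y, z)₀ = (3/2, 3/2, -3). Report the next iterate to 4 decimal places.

At (3/2, 3/2, -3): F = (-4.2500, -10.5000, 4.5000).
Jacobian J = [[-4·x + 2, 2·y, 0], [0, 4·z + 5, 4·y], [0, z, y - 2]].
At the point, J = [[-4.0000, 3.0000, 0.0000], [0.0000, -7.0000, 6.0000], [0.0000, -3.0000, -0.5000]] (det J = -86.0000).
Solving J·Δ = −F gives Δ = (-0.3038, 1.0116, 2.9302).
Then the next iterate is (x, y, z)₁ = (1.1962, 2.5116, -0.0698).

(1.1962, 2.5116, -0.0698)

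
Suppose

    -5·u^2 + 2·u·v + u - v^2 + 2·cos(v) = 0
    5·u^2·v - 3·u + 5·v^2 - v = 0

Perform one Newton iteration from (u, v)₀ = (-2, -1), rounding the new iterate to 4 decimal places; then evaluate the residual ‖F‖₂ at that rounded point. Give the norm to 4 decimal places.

At (-2, -1): F = (-17.919395, -8.0000).
Jacobian J = [[-10·u + 2·v + 1, 2·u - 2·v - 2·sin(v)], [10·u·v - 3, 5·u^2 + 10·v - 1]].
At the point, J = [[19.0000, -0.317058], [17.0000, 9.0000]] (det J = 176.389987).
Solving J·Δ = −F gives Δ = (0.9287, -0.8653).
Then the next iterate is (u, v)₁ = (-1.0713, -1.8653).
Re-evaluating at (-1.0713, -1.8653): F = (-6.873001, 11.772049), so ‖F‖₂ = 13.6316.

13.6316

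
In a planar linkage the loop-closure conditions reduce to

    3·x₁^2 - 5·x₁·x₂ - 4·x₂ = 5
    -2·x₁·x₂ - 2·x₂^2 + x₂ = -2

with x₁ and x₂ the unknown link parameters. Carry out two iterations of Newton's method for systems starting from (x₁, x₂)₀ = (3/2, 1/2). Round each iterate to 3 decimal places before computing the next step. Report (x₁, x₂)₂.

(2.002, 0.499)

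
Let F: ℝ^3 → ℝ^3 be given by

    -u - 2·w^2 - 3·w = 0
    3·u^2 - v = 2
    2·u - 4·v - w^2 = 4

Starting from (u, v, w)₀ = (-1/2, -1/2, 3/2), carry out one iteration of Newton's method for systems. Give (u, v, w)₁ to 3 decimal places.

(-0.541, -1.128, 0.560)

At (-1/2, -1/2, 3/2): F = (-8.500, -0.750, -5.250).
Jacobian J = [[-1, 0, -4·w - 3], [6·u, -1, 0], [2, -4, -2·w]].
At the point, J = [[-1.000, 0.000, -9.000], [-3.000, -1.000, 0.000], [2.000, -4.000, -3.000]] (det J = -129.000).
Solving J·Δ = −F gives Δ = (-0.041, -0.628, -0.940).
Then the next iterate is (u, v, w)₁ = (-0.541, -1.128, 0.560).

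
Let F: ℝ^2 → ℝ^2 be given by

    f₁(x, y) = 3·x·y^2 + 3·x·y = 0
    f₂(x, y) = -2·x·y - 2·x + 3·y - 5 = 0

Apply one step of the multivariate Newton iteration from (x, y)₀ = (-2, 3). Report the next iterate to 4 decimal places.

(2.0000, 4.7143)

At (-2, 3): F = (-72.0000, 20.0000).
Jacobian J = [[3·y^2 + 3·y, 6·x·y + 3·x], [-2·y - 2, -2·x + 3]].
At the point, J = [[36.0000, -42.0000], [-8.0000, 7.0000]] (det J = -84.0000).
Solving J·Δ = −F gives Δ = (4.0000, 1.7143).
Then the next iterate is (x, y)₁ = (2.0000, 4.7143).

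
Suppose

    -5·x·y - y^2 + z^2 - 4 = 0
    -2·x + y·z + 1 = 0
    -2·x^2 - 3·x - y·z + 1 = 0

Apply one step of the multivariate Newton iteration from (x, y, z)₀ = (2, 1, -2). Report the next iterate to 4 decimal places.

(0.7692, 0.2500, -0.9615)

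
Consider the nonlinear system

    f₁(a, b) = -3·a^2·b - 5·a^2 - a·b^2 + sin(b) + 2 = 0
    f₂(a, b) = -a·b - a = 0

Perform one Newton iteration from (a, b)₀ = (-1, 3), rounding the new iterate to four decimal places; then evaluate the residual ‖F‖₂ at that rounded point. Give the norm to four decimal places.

1.0284

At (-1, 3): F = (-2.858880, 4.0000).
Jacobian J = [[-6·a·b - 10·a - b^2, -3·a^2 - 2·a·b + cos(b)], [-b - 1, -a]].
At the point, J = [[19.0000, 2.010008], [-4.0000, 1.0000]] (det J = 27.040030).
Solving J·Δ = −F gives Δ = (0.4031, -2.3877).
Then the next iterate is (a, b)₁ = (-0.5969, 0.6123).
Re-evaluating at (-0.5969, 0.6123): F = (0.362619, 0.962382), so ‖F‖₂ = 1.0284.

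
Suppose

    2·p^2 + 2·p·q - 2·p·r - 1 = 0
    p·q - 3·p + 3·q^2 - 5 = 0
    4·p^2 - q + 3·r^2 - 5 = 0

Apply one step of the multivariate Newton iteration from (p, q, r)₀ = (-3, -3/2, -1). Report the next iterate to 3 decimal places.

(-1.644, -0.738, -0.633)

At (-3, -3/2, -1): F = (20.000, 15.250, 35.500).
Jacobian J = [[4·p + 2·q - 2·r, 2·p, -2·p], [q - 3, p + 6·q, 0], [8·p, -1, 6·r]].
At the point, J = [[-13.000, -6.000, 6.000], [-4.500, -12.000, 0.000], [-24.000, -1.000, -6.000]] (det J = -2475.000).
Solving J·Δ = −F gives Δ = (1.356, 0.762, 0.367).
Then the next iterate is (p, q, r)₁ = (-1.644, -0.738, -0.633).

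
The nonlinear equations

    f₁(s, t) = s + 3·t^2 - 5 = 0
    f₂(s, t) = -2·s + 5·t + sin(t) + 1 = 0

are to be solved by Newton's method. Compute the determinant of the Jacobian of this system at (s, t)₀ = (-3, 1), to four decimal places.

J = [[1, 6·t], [-2, cos(t) + 5]].
At the point, J = [[1.0000, 6.0000], [-2.0000, 5.540302]].
det J = 17.5403.

17.5403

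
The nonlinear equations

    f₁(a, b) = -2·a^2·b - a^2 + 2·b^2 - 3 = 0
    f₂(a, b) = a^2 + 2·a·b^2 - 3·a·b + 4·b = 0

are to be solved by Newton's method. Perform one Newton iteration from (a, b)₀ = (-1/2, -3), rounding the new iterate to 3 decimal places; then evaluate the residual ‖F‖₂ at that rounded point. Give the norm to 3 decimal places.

At (-1/2, -3): F = (16.250, -25.250).
Jacobian J = [[-4·a·b - 2·a, -2·a^2 + 4·b], [2·a + 2·b^2 - 3·b, 4·a·b - 3·a + 4]].
At the point, J = [[-5.000, -12.500], [26.000, 11.500]] (det J = 267.500).
Solving J·Δ = −F gives Δ = (0.481, 1.107).
Then the next iterate is (a, b)₁ = (-0.019, -1.893).
Re-evaluating at (-0.019, -1.893): F = (4.16790, -7.81571), so ‖F‖₂ = 8.858.

8.858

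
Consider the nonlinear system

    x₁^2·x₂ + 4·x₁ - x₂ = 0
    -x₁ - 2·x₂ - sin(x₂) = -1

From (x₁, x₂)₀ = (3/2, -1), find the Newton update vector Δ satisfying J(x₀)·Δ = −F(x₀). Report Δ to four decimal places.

(-11.6200, 5.4960)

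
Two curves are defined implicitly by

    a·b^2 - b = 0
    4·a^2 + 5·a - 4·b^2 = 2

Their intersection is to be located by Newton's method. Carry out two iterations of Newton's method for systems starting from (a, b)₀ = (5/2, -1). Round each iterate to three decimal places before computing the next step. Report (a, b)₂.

(0.496, -0.299)

At (5/2, -1): F = (3.500, 31.500).
Jacobian J = [[b^2, 2·a·b - 1], [8·a + 5, -8·b]].
At the point, J = [[1.000, -6.000], [25.000, 8.000]] (det J = 158.000).
Solving J·Δ = −F gives Δ = (-1.373, 0.354).
Then the next iterate is (a, b)₁ = (1.127, -0.646).
Round to (1.127, -0.646) and repeat: F = (1.11632, 7.04625), J = [[0.41732, -2.45608], [14.016, 5.168]].
Δ = (-0.631, 0.347), so (a, b)₂ = (0.496, -0.299).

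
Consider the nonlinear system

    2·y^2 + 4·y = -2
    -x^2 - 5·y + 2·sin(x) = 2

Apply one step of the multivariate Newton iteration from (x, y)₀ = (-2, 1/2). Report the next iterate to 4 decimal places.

(0.0736, -0.2500)

At (-2, 1/2): F = (4.5000, -10.318595).
Jacobian J = [[0, 4·y + 4], [-2·x + 2·cos(x), -5]].
At the point, J = [[0.0000, 6.0000], [3.167706, -5.0000]] (det J = -19.006238).
Solving J·Δ = −F gives Δ = (2.0736, -0.7500).
Then the next iterate is (x, y)₁ = (0.0736, -0.2500).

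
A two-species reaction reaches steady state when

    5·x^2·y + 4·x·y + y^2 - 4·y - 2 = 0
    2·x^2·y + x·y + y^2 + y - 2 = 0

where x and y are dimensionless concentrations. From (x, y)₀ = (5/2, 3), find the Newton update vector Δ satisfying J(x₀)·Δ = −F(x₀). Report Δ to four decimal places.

(-0.4802, -1.7797)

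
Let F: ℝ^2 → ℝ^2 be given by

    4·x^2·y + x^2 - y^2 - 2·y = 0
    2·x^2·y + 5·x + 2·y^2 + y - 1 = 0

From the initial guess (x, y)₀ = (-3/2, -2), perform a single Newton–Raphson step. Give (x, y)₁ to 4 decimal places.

(-0.8074, -1.8904)

At (-3/2, -2): F = (-15.7500, -11.5000).
Jacobian J = [[8·x·y + 2·x, 4·x^2 - 2·y - 2], [4·x·y + 5, 2·x^2 + 4·y + 1]].
At the point, J = [[21.0000, 11.0000], [17.0000, -2.5000]] (det J = -239.5000).
Solving J·Δ = −F gives Δ = (0.6926, 0.1096).
Then the next iterate is (x, y)₁ = (-0.8074, -1.8904).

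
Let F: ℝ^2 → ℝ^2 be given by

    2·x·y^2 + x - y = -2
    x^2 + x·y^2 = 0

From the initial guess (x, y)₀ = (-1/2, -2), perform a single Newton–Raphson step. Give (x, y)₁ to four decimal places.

At (-1/2, -2): F = (-0.5000, -1.7500).
Jacobian J = [[2·y^2 + 1, 4·x·y - 1], [2·x + y^2, 2·x·y]].
At the point, J = [[9.0000, 3.0000], [3.0000, 2.0000]] (det J = 9.0000).
Solving J·Δ = −F gives Δ = (-0.4722, 1.5833).
Then the next iterate is (x, y)₁ = (-0.9722, -0.4167).

(-0.9722, -0.4167)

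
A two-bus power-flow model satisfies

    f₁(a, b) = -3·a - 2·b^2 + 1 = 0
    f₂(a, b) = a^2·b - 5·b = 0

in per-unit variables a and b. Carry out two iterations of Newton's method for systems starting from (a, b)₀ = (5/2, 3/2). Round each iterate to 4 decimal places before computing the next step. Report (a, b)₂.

(-2.5315, -6.0911)

At (5/2, 3/2): F = (-11.0000, 1.8750).
Jacobian J = [[-3, -4·b], [2·a·b, a^2 - 5]].
At the point, J = [[-3.0000, -6.0000], [7.5000, 1.2500]] (det J = 41.2500).
Solving J·Δ = −F gives Δ = (0.0606, -1.8636).
Then the next iterate is (a, b)₁ = (2.5606, -0.3636).
Round to (2.5606, -0.3636) and repeat: F = (-6.946210, -0.566006), J = [[-3.0000, 1.4544], [-1.862068, 1.556672]].
Δ = (-5.0921, -5.7275), so (a, b)₂ = (-2.5315, -6.0911).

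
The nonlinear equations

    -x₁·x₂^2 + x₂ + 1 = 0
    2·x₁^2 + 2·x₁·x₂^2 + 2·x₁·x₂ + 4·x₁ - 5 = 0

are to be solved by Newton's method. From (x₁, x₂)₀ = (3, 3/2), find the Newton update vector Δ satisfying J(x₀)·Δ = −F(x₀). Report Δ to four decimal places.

(-2.0746, 0.0522)

At (3, 3/2): F = (-4.2500, 47.5000).
Jacobian J = [[-x₂^2, -2·x₁·x₂ + 1], [4·x₁ + 2·x₂^2 + 2·x₂ + 4, 4·x₁·x₂ + 2·x₁]].
At the point, J = [[-2.2500, -8.0000], [23.5000, 24.0000]] (det J = 134.0000).
Solving J·Δ = −F gives Δ = (-2.0746, 0.0522).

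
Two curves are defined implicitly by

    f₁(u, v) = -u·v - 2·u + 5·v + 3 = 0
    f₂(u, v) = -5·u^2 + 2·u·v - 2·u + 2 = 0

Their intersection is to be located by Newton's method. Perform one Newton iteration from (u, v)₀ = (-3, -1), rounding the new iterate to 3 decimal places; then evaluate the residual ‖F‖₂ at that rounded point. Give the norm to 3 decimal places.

At (-3, -1): F = (1.000, -31.000).
Jacobian J = [[-v - 2, -u + 5], [-10·u + 2·v - 2, 2·u]].
At the point, J = [[-1.000, 8.000], [26.000, -6.000]] (det J = -202.000).
Solving J·Δ = −F gives Δ = (1.198, 0.025).
Then the next iterate is (u, v)₁ = (-1.802, -0.975).
Re-evaluating at (-1.802, -0.975): F = (-0.02795, -7.11812), so ‖F‖₂ = 7.118.

7.118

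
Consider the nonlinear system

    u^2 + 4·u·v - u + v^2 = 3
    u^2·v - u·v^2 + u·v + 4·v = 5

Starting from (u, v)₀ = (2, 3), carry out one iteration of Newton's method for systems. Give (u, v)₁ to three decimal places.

(0.579, 2.237)

At (2, 3): F = (32.000, 7.000).
Jacobian J = [[2·u + 4·v - 1, 4·u + 2·v], [2·u·v - v^2 + v, u^2 - 2·u·v + u + 4]].
At the point, J = [[15.000, 14.000], [6.000, -2.000]] (det J = -114.000).
Solving J·Δ = −F gives Δ = (-1.421, -0.763).
Then the next iterate is (u, v)₁ = (0.579, 2.237).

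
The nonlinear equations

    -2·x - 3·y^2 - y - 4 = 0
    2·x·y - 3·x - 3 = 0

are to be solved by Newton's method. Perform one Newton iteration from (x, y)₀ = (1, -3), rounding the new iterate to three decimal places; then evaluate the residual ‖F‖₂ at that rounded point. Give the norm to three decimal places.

At (1, -3): F = (-30.000, -12.000).
Jacobian J = [[-2, -6·y - 1], [2·y - 3, 2·x]].
At the point, J = [[-2.000, 17.000], [-9.000, 2.000]] (det J = 149.000).
Solving J·Δ = −F gives Δ = (-0.966, 1.651).
Then the next iterate is (x, y)₁ = (0.034, -1.349).
Re-evaluating at (0.034, -1.349): F = (-8.17840, -3.19373), so ‖F‖₂ = 8.780.

8.780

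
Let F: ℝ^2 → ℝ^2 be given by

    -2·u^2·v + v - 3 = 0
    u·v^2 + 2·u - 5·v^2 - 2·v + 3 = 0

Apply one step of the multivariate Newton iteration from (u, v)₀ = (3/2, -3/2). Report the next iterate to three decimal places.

(1.248, -1.506)

At (3/2, -3/2): F = (2.250, 1.125).
Jacobian J = [[-4·u·v, -2·u^2 + 1], [v^2 + 2, 2·u·v - 10·v - 2]].
At the point, J = [[9.000, -3.500], [4.250, 8.500]] (det J = 91.375).
Solving J·Δ = −F gives Δ = (-0.252, -0.006).
Then the next iterate is (u, v)₁ = (1.248, -1.506).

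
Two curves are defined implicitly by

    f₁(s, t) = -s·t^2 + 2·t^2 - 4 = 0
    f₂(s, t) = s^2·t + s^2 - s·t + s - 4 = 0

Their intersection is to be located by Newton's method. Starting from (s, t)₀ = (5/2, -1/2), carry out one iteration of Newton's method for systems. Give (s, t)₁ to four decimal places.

(-3.2553, 4.8723)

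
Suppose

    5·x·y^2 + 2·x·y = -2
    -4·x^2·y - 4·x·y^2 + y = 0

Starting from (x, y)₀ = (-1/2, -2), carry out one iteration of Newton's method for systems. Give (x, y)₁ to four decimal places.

(-0.2273, -1.8182)

At (-1/2, -2): F = (-6.0000, 8.0000).
Jacobian J = [[5·y^2 + 2·y, 10·x·y + 2·x], [-8·x·y - 4·y^2, -4·x^2 - 8·x·y + 1]].
At the point, J = [[16.0000, 9.0000], [-24.0000, -8.0000]] (det J = 88.0000).
Solving J·Δ = −F gives Δ = (0.2727, 0.1818).
Then the next iterate is (x, y)₁ = (-0.2273, -1.8182).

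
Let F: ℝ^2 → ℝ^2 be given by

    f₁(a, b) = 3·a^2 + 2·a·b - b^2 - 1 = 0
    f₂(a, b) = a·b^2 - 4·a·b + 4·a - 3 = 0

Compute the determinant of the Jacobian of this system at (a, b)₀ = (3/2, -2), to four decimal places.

J = [[6·a + 2·b, 2·a - 2·b], [b^2 - 4·b + 4, 2·a·b - 4·a]].
At the point, J = [[5.0000, 7.0000], [16.0000, -12.0000]].
det J = -172.0000.

-172.0000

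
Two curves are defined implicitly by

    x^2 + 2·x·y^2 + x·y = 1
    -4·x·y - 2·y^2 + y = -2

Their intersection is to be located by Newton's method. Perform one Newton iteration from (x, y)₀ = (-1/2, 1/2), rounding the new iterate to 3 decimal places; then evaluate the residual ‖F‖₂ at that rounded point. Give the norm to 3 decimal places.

At (-1/2, 1/2): F = (-1.250, 3.000).
Jacobian J = [[2·x + 2·y^2 + y, 4·x·y + x], [-4·y, -4·x - 4·y + 1]].
At the point, J = [[0.000, -1.500], [-2.000, 1.000]] (det J = -3.000).
Solving J·Δ = −F gives Δ = (1.083, -0.833).
Then the next iterate is (x, y)₁ = (0.583, -0.333).
Re-evaluating at (0.583, -0.333): F = (-0.72495, 2.22178), so ‖F‖₂ = 2.337.

2.337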